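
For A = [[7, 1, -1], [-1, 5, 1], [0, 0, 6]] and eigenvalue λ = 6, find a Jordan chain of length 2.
We seek v_1 ∈ ker((A - 6I)^2) \ ker(A - 6I), then set v_{i+1} = (A - 6I) v_i.

One such chain is v_1 = [[-4, 7, 2]]^T, v_2 = [[1, -1, 0]]^T. Check: (A - 6I) v_2 = [[0, 0, 0]]^T = 0.

v_1 = [[-4, 7, 2]]^T, v_2 = [[1, -1, 0]]^T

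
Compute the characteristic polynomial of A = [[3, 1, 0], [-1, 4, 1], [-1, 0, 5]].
χ_A(x) = (x - 4)^3

xI - A = [[x - 3, -1, 0], [1, x - 4, -1], [1, 0, x - 5]].

Expanding det(xI - A) along the first row:
det(xI - A) = + (x - 3)·det([[x - 4, -1], [0, x - 5]]) - (-1)·det([[1, -1], [1, x - 5]]) + (0)·det([[1, x - 4], [1, 0]]).

Evaluating gives χ_A(x) = x^3 - 12x^2 + 48x - 64 = (x - 4)^3.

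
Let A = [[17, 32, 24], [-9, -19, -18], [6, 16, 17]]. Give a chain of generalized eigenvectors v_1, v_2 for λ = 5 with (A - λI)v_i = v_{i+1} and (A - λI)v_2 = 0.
v_1 = [[-3, 2, -1]]^T, v_2 = [[4, -3, 2]]^T

We seek v_1 ∈ ker((A - 5I)^2) \ ker(A - 5I), then set v_{i+1} = (A - 5I) v_i.

One such chain is v_1 = [[-3, 2, -1]]^T, v_2 = [[4, -3, 2]]^T. Check: (A - 5I) v_2 = [[0, 0, 0]]^T = 0.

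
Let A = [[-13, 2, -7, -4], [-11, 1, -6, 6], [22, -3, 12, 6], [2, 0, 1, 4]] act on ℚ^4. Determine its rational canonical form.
The invariant factors of A (the non-unit diagonal entries of the Smith normal form of xI - A over ℚ[x]) are (x - 4)(x^3 + 3x - 3), each dividing the next. The characteristic polynomial is their product, (x - 4)(x^3 + 3x - 3).

The rational canonical form is the block-diagonal matrix of companion matrices C(f_i):
R = [[0, 0, 0, -12], [1, 0, 0, 15], [0, 1, 0, -3], [0, 0, 1, 4]].

Note the characteristic polynomial does not split into linear factors over ℚ, so A has no Jordan form over ℚ; the rational canonical form exists over any field.

R = [[0, 0, 0, -12], [1, 0, 0, 15], [0, 1, 0, -3], [0, 0, 1, 4]]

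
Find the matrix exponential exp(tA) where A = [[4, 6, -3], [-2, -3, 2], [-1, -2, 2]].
A has Jordan form J = [[1, 1, 0], [0, 1, 0], [0, 0, 1]] with A = PJP^{-1}, so e^{tA} = P e^{tJ} P^{-1}.

For a Jordan block J_k(λ), e^{tJ_k(λ)} = e^{λt} · (I + tN + t^2 N^2/2! + ... + t^{k-1} N^{k-1}/(k-1)!) where N is the nilpotent superdiagonal part.

Assembling the blocks and conjugating back gives the entries of e^{tA} as shown above.

e^{tA} = [[(3*t + 1)*e^{t}, 6*t*e^{t}, -3*t*e^{t}], [-2*t*e^{t}, (1 - 4*t)*e^{t}, 2*t*e^{t}], [-t*e^{t}, -2*t*e^{t}, (t + 1)*e^{t}]]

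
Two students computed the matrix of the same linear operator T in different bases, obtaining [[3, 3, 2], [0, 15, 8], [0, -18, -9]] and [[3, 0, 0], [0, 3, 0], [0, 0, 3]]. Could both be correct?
No.

Both have characteristic polynomial (x - 3)^3, but the minimal polynomial of A is (x - 3)^2 while the minimal polynomial of B is x - 3. The minimal polynomial is a similarity invariant, so A and B are not similar.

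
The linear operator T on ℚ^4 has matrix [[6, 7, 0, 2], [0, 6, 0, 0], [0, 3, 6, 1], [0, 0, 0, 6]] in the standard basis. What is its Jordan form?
J = [[6, 1, 0, 0], [0, 6, 0, 0], [0, 0, 6, 1], [0, 0, 0, 6]]

The characteristic polynomial is det(xI - A) = (x - 6)^4, so the eigenvalues are 6 (algebraic multiplicity 4).

For λ = 6: rank(A - 6I) = 2, rank((A - 6I)^2) = 0. The eigenspace has dimension 4 - 2 = 2, so there are 2 Jordan blocks; the rank sequence gives block sizes [2, 2].

Assembling the blocks gives the Jordan form J above.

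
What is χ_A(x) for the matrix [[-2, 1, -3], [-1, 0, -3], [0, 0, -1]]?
xI - A = [[x + 2, -1, 3], [1, x, 3], [0, 0, x + 1]].

Expanding det(xI - A) along the first row:
det(xI - A) = + (x + 2)·det([[x, 3], [0, x + 1]]) - (-1)·det([[1, 3], [0, x + 1]]) + (3)·det([[1, x], [0, 0]]).

Evaluating gives χ_A(x) = x^3 + 3x^2 + 3x + 1 = (x + 1)^3.

χ_A(x) = (x + 1)^3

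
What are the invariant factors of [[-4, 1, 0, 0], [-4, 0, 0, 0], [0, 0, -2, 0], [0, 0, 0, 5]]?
The Jordan structure of A has elementary divisors (x + 2)^2, (x + 2), (x - 5). Arranging the block sizes at each eigenvalue in decreasing order and taking row products gives the invariant factors.

Invariant factors (smallest first, each dividing the next): x + 2, (x - 5)(x + 2)^2.

Check: the last factor (x - 5)(x + 2)^2 is the minimal polynomial, and the product (x - 5)(x + 2)^3 is the characteristic polynomial.

x + 2, (x - 5)(x + 2)^2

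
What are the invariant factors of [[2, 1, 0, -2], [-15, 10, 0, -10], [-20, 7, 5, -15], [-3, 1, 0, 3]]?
(x - 5)^2, (x - 5)^2

The Jordan structure of A has elementary divisors (x - 5)^2, (x - 5)^2. Arranging the block sizes at each eigenvalue in decreasing order and taking row products gives the invariant factors.

Invariant factors (smallest first, each dividing the next): (x - 5)^2, (x - 5)^2.

Check: the last factor (x - 5)^2 is the minimal polynomial, and the product (x - 5)^4 is the characteristic polynomial.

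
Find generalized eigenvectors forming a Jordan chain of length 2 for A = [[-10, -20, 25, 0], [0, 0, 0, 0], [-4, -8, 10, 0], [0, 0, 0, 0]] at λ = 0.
v_1 = [[2, 0, 1, 0]]^T, v_2 = [[5, 0, 2, 0]]^T

We seek v_1 ∈ ker(A^2) \ ker(A), then set v_{i+1} = A v_i.

One such chain is v_1 = [[2, 0, 1, 0]]^T, v_2 = [[5, 0, 2, 0]]^T. Check: A v_2 = [[0, 0, 0, 0]]^T = 0.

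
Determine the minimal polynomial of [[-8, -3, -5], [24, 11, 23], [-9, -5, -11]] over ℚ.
The characteristic polynomial factors as (x + 2)(x + 3)^2. The minimal polynomial is ∏(x - λ)^{k_λ} where k_λ is the size of the largest Jordan block at λ.

For λ = -3: rank(A + 3I) = 2, and the largest Jordan block has size 2 (the smallest k with rank((A + 3I)^k) = rank((A + 3I)^(k+1))).
For λ = -2: rank(A + 2I) = 2, and the largest Jordan block has size 1 (the smallest k with rank((A + 2I)^k) = rank((A + 2I)^(k+1))).

So m_A(x) = (x + 2)(x + 3)^2.

m_A(x) = (x + 2)(x + 3)^2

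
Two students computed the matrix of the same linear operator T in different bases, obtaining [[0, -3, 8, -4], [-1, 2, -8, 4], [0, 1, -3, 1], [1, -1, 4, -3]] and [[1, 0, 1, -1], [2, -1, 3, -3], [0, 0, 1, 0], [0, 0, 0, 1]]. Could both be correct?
No.

trace(A) = -4 but trace(B) = 2. The trace is a similarity invariant, so A and B are not similar.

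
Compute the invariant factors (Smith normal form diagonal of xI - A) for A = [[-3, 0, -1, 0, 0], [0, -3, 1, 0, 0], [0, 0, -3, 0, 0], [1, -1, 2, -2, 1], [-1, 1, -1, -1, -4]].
x + 3, x + 3, (x + 3)^3

The Jordan structure of A has elementary divisors (x + 3)^3, (x + 3), (x + 3). Arranging the block sizes at each eigenvalue in decreasing order and taking row products gives the invariant factors.

Invariant factors (smallest first, each dividing the next): x + 3, x + 3, (x + 3)^3.

Check: the last factor (x + 3)^3 is the minimal polynomial, and the product (x + 3)^5 is the characteristic polynomial.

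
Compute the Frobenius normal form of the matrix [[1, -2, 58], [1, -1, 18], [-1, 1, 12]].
R = [[0, 0, 30], [1, 0, -41], [0, 1, 12]]

The invariant factors of A (the non-unit diagonal entries of the Smith normal form of xI - A over ℚ[x]) are (x - 6)(x - 5)(x - 1), each dividing the next. The characteristic polynomial is their product, (x - 6)(x - 5)(x - 1).

The rational canonical form is the block-diagonal matrix of companion matrices C(f_i):
R = [[0, 0, 30], [1, 0, -41], [0, 1, 12]].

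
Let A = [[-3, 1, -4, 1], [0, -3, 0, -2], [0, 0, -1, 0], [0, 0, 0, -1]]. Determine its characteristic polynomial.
xI - A = [[x + 3, -1, 4, -1], [0, x + 3, 0, 2], [0, 0, x + 1, 0], [0, 0, 0, x + 1]].

Expanding det(xI - A) along the first row:
det(xI - A) = + (x + 3)·det([[x + 3, 0, 2], [0, x + 1, 0], [0, 0, x + 1]]) - (-1)·det([[0, 0, 2], [0, x + 1, 0], [0, 0, x + 1]]) + (4)·det([[0, x + 3, 2], [0, 0, 0], [0, 0, x + 1]]) - (-1)·det([[0, x + 3, 0], [0, 0, x + 1], [0, 0, 0]]).

Evaluating gives χ_A(x) = x^4 + 8x^3 + 22x^2 + 24x + 9 = (x + 1)^2(x + 3)^2.

χ_A(x) = (x + 1)^2(x + 3)^2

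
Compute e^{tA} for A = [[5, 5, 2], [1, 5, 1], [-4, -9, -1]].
e^{tA} = [[(t^2 + 4*t + 2)*e^{3*t}/2, t*(t + 5)*e^{3*t}, t*(t + 4)*e^{3*t}/2], [t*e^{3*t}, (2*t + 1)*e^{3*t}, t*e^{3*t}], [t*(-t - 8)*e^{3*t}/2, t*(-t - 9)*e^{3*t}, (-t^2 - 8*t + 2)*e^{3*t}/2]]

A has Jordan form J = [[3, 1, 0], [0, 3, 1], [0, 0, 3]] with A = PJP^{-1}, so e^{tA} = P e^{tJ} P^{-1}.

For a Jordan block J_k(λ), e^{tJ_k(λ)} = e^{λt} · (I + tN + t^2 N^2/2! + ... + t^{k-1} N^{k-1}/(k-1)!) where N is the nilpotent superdiagonal part.

Assembling the blocks and conjugating back gives the entries of e^{tA} as shown above.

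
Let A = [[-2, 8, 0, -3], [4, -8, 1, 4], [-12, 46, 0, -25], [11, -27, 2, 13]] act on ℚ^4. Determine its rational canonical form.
R = [[0, 0, 0, -12], [1, 0, 0, 1], [0, 1, 0, 1], [0, 0, 1, 3]]

The invariant factors of A (the non-unit diagonal entries of the Smith normal form of xI - A over ℚ[x]) are (x - 3)(x^3 - x - 4), each dividing the next. The characteristic polynomial is their product, (x - 3)(x^3 - x - 4).

The rational canonical form is the block-diagonal matrix of companion matrices C(f_i):
R = [[0, 0, 0, -12], [1, 0, 0, 1], [0, 1, 0, 1], [0, 0, 1, 3]].

Note the characteristic polynomial does not split into linear factors over ℚ, so A has no Jordan form over ℚ; the rational canonical form exists over any field.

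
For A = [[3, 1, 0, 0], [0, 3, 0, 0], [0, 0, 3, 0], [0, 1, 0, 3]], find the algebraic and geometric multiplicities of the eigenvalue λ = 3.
algebraic multiplicity 4, geometric multiplicity 3

The characteristic polynomial is (x - 3)^4, so the factor x - 3 appears with exponent 4: the algebraic multiplicity is 4.

rank(A - 3I) = 1, so the eigenspace has dimension 4 - 1 = 3: the geometric multiplicity is 3.

Since 3 < 4, A is not diagonalizable.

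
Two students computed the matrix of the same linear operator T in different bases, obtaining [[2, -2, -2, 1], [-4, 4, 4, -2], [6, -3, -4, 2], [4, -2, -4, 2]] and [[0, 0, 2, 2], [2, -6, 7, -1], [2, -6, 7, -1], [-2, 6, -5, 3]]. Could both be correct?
No.

Both have characteristic polynomial x^2(x - 2)^2, but the minimal polynomial of A is x^2(x - 2)^2 while the minimal polynomial of B is x(x - 2)^2. The minimal polynomial is a similarity invariant, so A and B are not similar.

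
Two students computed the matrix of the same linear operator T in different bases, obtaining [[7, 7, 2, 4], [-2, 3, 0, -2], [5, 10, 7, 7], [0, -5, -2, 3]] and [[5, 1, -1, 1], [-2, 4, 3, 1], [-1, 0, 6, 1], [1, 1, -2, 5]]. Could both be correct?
Two matrices over a field are similar if and only if they have the same invariant factors.

Both A and B have characteristic polynomial (x - 5)^4 and minimal polynomial (x - 5)^2. Computing further, both have invariant factors (x - 5)^2, (x - 5)^2. Hence A and B are similar.

Yes.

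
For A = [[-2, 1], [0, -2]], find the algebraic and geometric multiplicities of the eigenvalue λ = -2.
algebraic multiplicity 2, geometric multiplicity 1

The characteristic polynomial is (x + 2)^2, so the factor x + 2 appears with exponent 2: the algebraic multiplicity is 2.

rank(A + 2I) = 1, so the eigenspace has dimension 2 - 1 = 1: the geometric multiplicity is 1.

Since 1 < 2, A is not diagonalizable.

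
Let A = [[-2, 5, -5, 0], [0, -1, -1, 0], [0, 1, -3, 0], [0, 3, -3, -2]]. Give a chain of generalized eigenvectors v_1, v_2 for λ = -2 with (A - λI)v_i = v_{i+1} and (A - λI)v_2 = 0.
We seek v_1 ∈ ker((A + 2I)^2) \ ker(A + 2I), then set v_{i+1} = (A + 2I) v_i.

One such chain is v_1 = [[3, 2, 1, 3]]^T, v_2 = [[5, 1, 1, 3]]^T. Check: (A + 2I) v_2 = [[0, 0, 0, 0]]^T = 0.

v_1 = [[3, 2, 1, 3]]^T, v_2 = [[5, 1, 1, 3]]^T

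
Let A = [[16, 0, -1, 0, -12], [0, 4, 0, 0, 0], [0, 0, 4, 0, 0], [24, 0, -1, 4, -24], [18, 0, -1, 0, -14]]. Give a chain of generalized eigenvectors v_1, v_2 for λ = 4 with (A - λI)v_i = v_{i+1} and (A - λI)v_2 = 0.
v_1 = [[2, 0, 1, 2, 2]]^T, v_2 = [[-1, 0, 0, -1, -1]]^T

We seek v_1 ∈ ker((A - 4I)^2) \ ker(A - 4I), then set v_{i+1} = (A - 4I) v_i.

One such chain is v_1 = [[2, 0, 1, 2, 2]]^T, v_2 = [[-1, 0, 0, -1, -1]]^T. Check: (A - 4I) v_2 = [[0, 0, 0, 0, 0]]^T = 0.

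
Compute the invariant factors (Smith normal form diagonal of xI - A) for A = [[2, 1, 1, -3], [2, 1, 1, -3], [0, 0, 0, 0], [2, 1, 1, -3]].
x, x, x^2

The Jordan structure of A has elementary divisors x^2, x, x. Arranging the block sizes at each eigenvalue in decreasing order and taking row products gives the invariant factors.

Invariant factors (smallest first, each dividing the next): x, x, x^2.

Check: the last factor x^2 is the minimal polynomial, and the product x^4 is the characteristic polynomial.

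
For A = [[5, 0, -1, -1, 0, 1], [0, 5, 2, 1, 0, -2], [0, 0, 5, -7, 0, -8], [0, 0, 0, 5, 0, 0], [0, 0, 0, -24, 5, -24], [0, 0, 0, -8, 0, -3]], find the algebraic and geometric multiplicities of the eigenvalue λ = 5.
algebraic multiplicity 5, geometric multiplicity 3

The characteristic polynomial is (x - 5)^5(x + 3), so the factor x - 5 appears with exponent 5: the algebraic multiplicity is 5.

rank(A - 5I) = 3, so the eigenspace has dimension 6 - 3 = 3: the geometric multiplicity is 3.

Since 3 < 5, A is not diagonalizable.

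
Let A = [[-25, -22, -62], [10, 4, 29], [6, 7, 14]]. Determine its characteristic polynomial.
χ_A(x) = (x - 3)(x + 5)^2

xI - A = [[x + 25, 22, 62], [-10, x - 4, -29], [-6, -7, x - 14]].

Expanding det(xI - A) along the first row:
det(xI - A) = + (x + 25)·det([[x - 4, -29], [-7, x - 14]]) - (22)·det([[-10, -29], [-6, x - 14]]) + (62)·det([[-10, x - 4], [-6, -7]]).

Evaluating gives χ_A(x) = x^3 + 7x^2 - 5x - 75 = (x - 3)(x + 5)^2.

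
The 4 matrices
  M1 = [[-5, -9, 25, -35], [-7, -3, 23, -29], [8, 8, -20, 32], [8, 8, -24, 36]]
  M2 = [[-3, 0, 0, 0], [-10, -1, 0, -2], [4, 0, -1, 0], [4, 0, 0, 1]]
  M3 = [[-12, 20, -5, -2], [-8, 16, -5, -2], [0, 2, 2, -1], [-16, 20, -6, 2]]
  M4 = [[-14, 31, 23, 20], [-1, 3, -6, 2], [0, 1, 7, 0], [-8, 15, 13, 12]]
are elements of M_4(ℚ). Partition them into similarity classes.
3 classes: {M1}, {M2}, {M3, M4}

Characteristic polynomials: χ_{M1} = (x - 4)^3(x + 4), χ_{M2} = (x - 1)(x + 1)^2(x + 3), χ_{M3} = (x - 4)^3(x + 4), χ_{M4} = (x - 4)^3(x + 4).

{M1}: invariant factors x - 4, (x - 4)^2(x + 4).

{M2}: invariant factors x + 1, (x - 1)(x + 1)(x + 3).

{M3, M4}: invariant factors (x - 4)^3(x + 4).

Matrices are similar if and only if their invariant-factor lists agree; the partition into similarity classes is {M1}, {M2}, {M3, M4}.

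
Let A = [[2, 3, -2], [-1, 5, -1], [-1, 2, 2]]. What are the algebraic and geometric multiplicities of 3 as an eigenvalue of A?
The characteristic polynomial is (x - 3)^3, so the factor x - 3 appears with exponent 3: the algebraic multiplicity is 3.

rank(A - 3I) = 2, so the eigenspace has dimension 3 - 2 = 1: the geometric multiplicity is 1.

Since 1 < 3, A is not diagonalizable.

algebraic multiplicity 3, geometric multiplicity 1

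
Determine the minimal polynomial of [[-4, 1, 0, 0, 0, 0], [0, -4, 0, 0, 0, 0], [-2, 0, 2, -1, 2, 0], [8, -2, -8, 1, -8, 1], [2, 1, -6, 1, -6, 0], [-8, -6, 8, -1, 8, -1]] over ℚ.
The characteristic polynomial factors as x^3(x + 4)^3. The minimal polynomial is ∏(x - λ)^{k_λ} where k_λ is the size of the largest Jordan block at λ.

For λ = -4: rank(A + 4I) = 4, and the largest Jordan block has size 2 (the smallest k with rank((A + 4I)^k) = rank((A + 4I)^(k+1))).
For λ = 0: rank(A) = 5, and the largest Jordan block has size 3 (the smallest k with rank(A^k) = rank(A^(k+1))).

So m_A(x) = x^3(x + 4)^2.

m_A(x) = x^3(x + 4)^2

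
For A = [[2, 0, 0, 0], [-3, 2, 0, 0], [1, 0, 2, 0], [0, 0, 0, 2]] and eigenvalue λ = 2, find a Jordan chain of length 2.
v_1 = [[-1, 4, -1, 0]]^T, v_2 = [[0, 3, -1, 0]]^T

We seek v_1 ∈ ker((A - 2I)^2) \ ker(A - 2I), then set v_{i+1} = (A - 2I) v_i.

One such chain is v_1 = [[-1, 4, -1, 0]]^T, v_2 = [[0, 3, -1, 0]]^T. Check: (A - 2I) v_2 = [[0, 0, 0, 0]]^T = 0.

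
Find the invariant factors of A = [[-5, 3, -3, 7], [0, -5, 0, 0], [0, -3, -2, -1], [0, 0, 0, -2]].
The Jordan structure of A has elementary divisors (x + 5), (x + 5), (x + 2)^2. Arranging the block sizes at each eigenvalue in decreasing order and taking row products gives the invariant factors.

Invariant factors (smallest first, each dividing the next): x + 5, (x + 2)^2(x + 5).

Check: the last factor (x + 2)^2(x + 5) is the minimal polynomial, and the product (x + 2)^2(x + 5)^2 is the characteristic polynomial.

x + 5, (x + 2)^2(x + 5)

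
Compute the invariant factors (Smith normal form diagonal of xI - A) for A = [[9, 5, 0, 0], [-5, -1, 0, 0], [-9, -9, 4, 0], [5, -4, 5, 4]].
The Jordan structure of A has elementary divisors (x - 4)^2, (x - 4)^2. Arranging the block sizes at each eigenvalue in decreasing order and taking row products gives the invariant factors.

Invariant factors (smallest first, each dividing the next): (x - 4)^2, (x - 4)^2.

Check: the last factor (x - 4)^2 is the minimal polynomial, and the product (x - 4)^4 is the characteristic polynomial.

(x - 4)^2, (x - 4)^2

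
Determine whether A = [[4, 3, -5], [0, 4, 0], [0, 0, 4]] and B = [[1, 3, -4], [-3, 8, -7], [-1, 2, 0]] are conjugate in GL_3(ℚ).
No.

trace(A) = 12 but trace(B) = 9. The trace is a similarity invariant, so A and B are not similar.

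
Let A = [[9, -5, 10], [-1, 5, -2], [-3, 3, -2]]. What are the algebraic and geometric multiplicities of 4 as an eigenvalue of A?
The characteristic polynomial is (x - 4)^3, so the factor x - 4 appears with exponent 3: the algebraic multiplicity is 3.

rank(A - 4I) = 1, so the eigenspace has dimension 3 - 1 = 2: the geometric multiplicity is 2.

Since 2 < 3, A is not diagonalizable.

algebraic multiplicity 3, geometric multiplicity 2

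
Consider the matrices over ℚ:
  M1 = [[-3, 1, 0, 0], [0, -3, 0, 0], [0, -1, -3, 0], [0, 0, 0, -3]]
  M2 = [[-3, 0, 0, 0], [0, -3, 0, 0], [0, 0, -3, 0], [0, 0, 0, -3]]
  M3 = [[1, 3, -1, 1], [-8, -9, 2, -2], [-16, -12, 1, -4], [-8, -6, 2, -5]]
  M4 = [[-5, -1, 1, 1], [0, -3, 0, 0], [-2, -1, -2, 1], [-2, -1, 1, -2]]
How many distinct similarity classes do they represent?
2 classes: {M1, M3, M4}, {M2}

Characteristic polynomials: χ_{M1} = (x + 3)^4, χ_{M2} = (x + 3)^4, χ_{M3} = (x + 3)^4, χ_{M4} = (x + 3)^4.

{M1, M3, M4}: invariant factors x + 3, x + 3, (x + 3)^2.

{M2}: invariant factors x + 3, x + 3, x + 3, x + 3.

Matrices are similar if and only if their invariant-factor lists agree; the partition into similarity classes is {M1, M3, M4}, {M2}.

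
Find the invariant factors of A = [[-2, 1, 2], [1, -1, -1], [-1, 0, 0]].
The Jordan structure of A has elementary divisors (x + 1)^3. Arranging the block sizes at each eigenvalue in decreasing order and taking row products gives the invariant factors.

Invariant factors (smallest first, each dividing the next): (x + 1)^3.

Check: the last factor (x + 1)^3 is the minimal polynomial, and the product (x + 1)^3 is the characteristic polynomial.

(x + 1)^3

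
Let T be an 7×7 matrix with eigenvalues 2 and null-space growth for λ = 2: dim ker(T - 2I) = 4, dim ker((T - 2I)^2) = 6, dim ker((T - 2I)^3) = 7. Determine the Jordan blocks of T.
Jordan blocks: (2, 3), (2, 2), (2, 1), (2, 1)

λ = 2: successive nullity increments [4, 2, 1] count blocks of size ≥ k; block sizes are [3, 2, 1, 1].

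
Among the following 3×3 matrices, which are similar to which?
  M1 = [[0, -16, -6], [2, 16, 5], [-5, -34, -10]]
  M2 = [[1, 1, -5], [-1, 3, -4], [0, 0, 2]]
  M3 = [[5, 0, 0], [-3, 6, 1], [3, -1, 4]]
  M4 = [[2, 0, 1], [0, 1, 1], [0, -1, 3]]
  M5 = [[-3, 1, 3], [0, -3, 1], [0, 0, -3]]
Characteristic polynomials: χ_{M1} = (x - 2)^3, χ_{M2} = (x - 2)^3, χ_{M3} = (x - 5)^3, χ_{M4} = (x - 2)^3, χ_{M5} = (x + 3)^3.

{M1, M2, M4}: invariant factors (x - 2)^3.

{M3}: invariant factors x - 5, (x - 5)^2.

{M5}: invariant factors (x + 3)^3.

Matrices are similar if and only if their invariant-factor lists agree; the partition into similarity classes is {M1, M2, M4}, {M3}, {M5}.

3 classes: {M1, M2, M4}, {M3}, {M5}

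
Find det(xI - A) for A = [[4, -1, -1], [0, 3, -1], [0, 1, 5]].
xI - A = [[x - 4, 1, 1], [0, x - 3, 1], [0, -1, x - 5]].

Expanding det(xI - A) along the first row:
det(xI - A) = + (x - 4)·det([[x - 3, 1], [-1, x - 5]]) - (1)·det([[0, 1], [0, x - 5]]) + (1)·det([[0, x - 3], [0, -1]]).

Evaluating gives χ_A(x) = x^3 - 12x^2 + 48x - 64 = (x - 4)^3.

χ_A(x) = (x - 4)^3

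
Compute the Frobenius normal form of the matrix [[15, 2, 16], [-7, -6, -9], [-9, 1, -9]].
The invariant factors of A (the non-unit diagonal entries of the Smith normal form of xI - A over ℚ[x]) are x^3 - 4x - 5, each dividing the next. The characteristic polynomial is their product, x^3 - 4x - 5.

The rational canonical form is the block-diagonal matrix of companion matrices C(f_i):
R = [[0, 0, 5], [1, 0, 4], [0, 1, 0]].

Note the characteristic polynomial does not split into linear factors over ℚ, so A has no Jordan form over ℚ; the rational canonical form exists over any field.

R = [[0, 0, 5], [1, 0, 4], [0, 1, 0]]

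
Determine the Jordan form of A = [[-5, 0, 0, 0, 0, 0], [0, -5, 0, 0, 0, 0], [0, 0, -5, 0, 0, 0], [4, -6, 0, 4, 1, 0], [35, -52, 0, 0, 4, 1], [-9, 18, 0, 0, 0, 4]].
The characteristic polynomial is det(xI - A) = (x - 4)^3(x + 5)^3, so the eigenvalues are -5 (algebraic multiplicity 3), 4 (algebraic multiplicity 3).

For λ = -5: rank(A + 5I) = 3. The eigenspace has dimension 6 - 3 = 3, so there are 3 Jordan blocks; the rank sequence gives block sizes [1, 1, 1].

For λ = 4: rank(A - 4I) = 5, rank((A - 4I)^2) = 4, rank((A - 4I)^3) = 3. The eigenspace has dimension 6 - 5 = 1, so there is 1 Jordan block; the rank sequence gives block sizes [3].

Assembling the blocks gives the Jordan form J above.

J = [[-5, 0, 0, 0, 0, 0], [0, -5, 0, 0, 0, 0], [0, 0, -5, 0, 0, 0], [0, 0, 0, 4, 1, 0], [0, 0, 0, 0, 4, 1], [0, 0, 0, 0, 0, 4]]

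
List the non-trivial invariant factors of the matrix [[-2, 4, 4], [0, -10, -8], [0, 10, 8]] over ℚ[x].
The Jordan structure of A has elementary divisors (x + 2), (x + 2), x. Arranging the block sizes at each eigenvalue in decreasing order and taking row products gives the invariant factors.

Invariant factors (smallest first, each dividing the next): x + 2, x(x + 2).

Check: the last factor x(x + 2) is the minimal polynomial, and the product x(x + 2)^2 is the characteristic polynomial.

x + 2, x(x + 2)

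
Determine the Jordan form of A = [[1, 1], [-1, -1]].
J = [[0, 1], [0, 0]]

The characteristic polynomial is det(xI - A) = x^2, so the eigenvalues are 0 (algebraic multiplicity 2).

For λ = 0: rank(A) = 1, rank(A^2) = 0. The eigenspace has dimension 2 - 1 = 1, so there is 1 Jordan block; the rank sequence gives block sizes [2].

Assembling the blocks gives the Jordan form J above.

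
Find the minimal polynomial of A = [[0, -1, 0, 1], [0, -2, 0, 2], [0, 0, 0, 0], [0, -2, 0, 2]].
m_A(x) = x^2

The characteristic polynomial factors as x^4. The minimal polynomial is ∏(x - λ)^{k_λ} where k_λ is the size of the largest Jordan block at λ.

For λ = 0: rank(A) = 1, and the largest Jordan block has size 2 (the smallest k with rank(A^k) = rank(A^(k+1))).

So m_A(x) = x^2.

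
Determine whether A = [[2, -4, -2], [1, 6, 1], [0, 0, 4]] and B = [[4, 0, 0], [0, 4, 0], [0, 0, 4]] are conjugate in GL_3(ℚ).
No.

Both have characteristic polynomial (x - 4)^3, but the minimal polynomial of A is (x - 4)^2 while the minimal polynomial of B is x - 4. The minimal polynomial is a similarity invariant, so A and B are not similar.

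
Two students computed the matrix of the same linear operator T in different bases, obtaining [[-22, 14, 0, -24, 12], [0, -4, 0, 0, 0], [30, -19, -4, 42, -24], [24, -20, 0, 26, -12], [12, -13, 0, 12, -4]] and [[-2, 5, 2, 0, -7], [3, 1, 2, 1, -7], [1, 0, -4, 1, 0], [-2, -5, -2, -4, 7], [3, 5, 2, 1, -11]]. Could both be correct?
trace(A) = -8 but trace(B) = -20. The trace is a similarity invariant, so A and B are not similar.

No.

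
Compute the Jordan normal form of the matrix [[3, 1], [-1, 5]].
J = [[4, 1], [0, 4]]

The characteristic polynomial is det(xI - A) = (x - 4)^2, so the eigenvalues are 4 (algebraic multiplicity 2).

For λ = 4: rank(A - 4I) = 1, rank((A - 4I)^2) = 0. The eigenspace has dimension 2 - 1 = 1, so there is 1 Jordan block; the rank sequence gives block sizes [2].

Assembling the blocks gives the Jordan form J above.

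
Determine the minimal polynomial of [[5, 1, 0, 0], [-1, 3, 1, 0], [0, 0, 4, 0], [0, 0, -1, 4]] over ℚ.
The characteristic polynomial factors as (x - 4)^4. The minimal polynomial is ∏(x - λ)^{k_λ} where k_λ is the size of the largest Jordan block at λ.

For λ = 4: rank(A - 4I) = 2, and the largest Jordan block has size 3 (the smallest k with rank((A - 4I)^k) = rank((A - 4I)^(k+1))).

So m_A(x) = (x - 4)^3.

m_A(x) = (x - 4)^3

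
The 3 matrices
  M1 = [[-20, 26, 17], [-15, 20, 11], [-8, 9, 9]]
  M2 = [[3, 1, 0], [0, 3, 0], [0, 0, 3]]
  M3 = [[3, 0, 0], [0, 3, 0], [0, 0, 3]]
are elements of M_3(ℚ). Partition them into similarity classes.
3 classes: {M1}, {M2}, {M3}

Characteristic polynomials: χ_{M1} = (x - 3)^3, χ_{M2} = (x - 3)^3, χ_{M3} = (x - 3)^3.

{M1}: invariant factors (x - 3)^3.

{M2}: invariant factors x - 3, (x - 3)^2.

{M3}: invariant factors x - 3, x - 3, x - 3.

Matrices are similar if and only if their invariant-factor lists agree; the partition into similarity classes is {M1}, {M2}, {M3}.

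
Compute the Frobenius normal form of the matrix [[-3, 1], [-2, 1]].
The invariant factors of A (the non-unit diagonal entries of the Smith normal form of xI - A over ℚ[x]) are x^2 + 2x - 1, each dividing the next. The characteristic polynomial is their product, x^2 + 2x - 1.

The rational canonical form is the block-diagonal matrix of companion matrices C(f_i):
R = [[0, 1], [1, -2]].

Note the characteristic polynomial does not split into linear factors over ℚ, so A has no Jordan form over ℚ; the rational canonical form exists over any field.

R = [[0, 1], [1, -2]]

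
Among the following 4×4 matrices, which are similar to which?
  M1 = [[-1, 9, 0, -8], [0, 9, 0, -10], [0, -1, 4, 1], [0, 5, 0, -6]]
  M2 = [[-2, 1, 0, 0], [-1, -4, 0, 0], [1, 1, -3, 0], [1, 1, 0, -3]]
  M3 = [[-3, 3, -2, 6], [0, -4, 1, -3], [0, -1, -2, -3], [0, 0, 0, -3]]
Characteristic polynomials: χ_{M1} = (x - 4)^2(x + 1)^2, χ_{M2} = (x + 3)^4, χ_{M3} = (x + 3)^4.

{M1}: invariant factors (x - 4)^2(x + 1)^2.

{M2}: invariant factors x + 3, x + 3, (x + 3)^2.

{M3}: invariant factors x + 3, (x + 3)^3.

Matrices are similar if and only if their invariant-factor lists agree; the partition into similarity classes is {M1}, {M2}, {M3}.

3 classes: {M1}, {M2}, {M3}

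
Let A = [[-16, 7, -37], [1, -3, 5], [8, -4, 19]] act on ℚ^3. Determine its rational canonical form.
R = [[0, 0, -1], [1, 0, 4], [0, 1, 0]]

The invariant factors of A (the non-unit diagonal entries of the Smith normal form of xI - A over ℚ[x]) are x^3 - 4x + 1, each dividing the next. The characteristic polynomial is their product, x^3 - 4x + 1.

The rational canonical form is the block-diagonal matrix of companion matrices C(f_i):
R = [[0, 0, -1], [1, 0, 4], [0, 1, 0]].

Note the characteristic polynomial does not split into linear factors over ℚ, so A has no Jordan form over ℚ; the rational canonical form exists over any field.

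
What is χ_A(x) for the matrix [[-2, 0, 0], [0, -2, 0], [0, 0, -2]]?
χ_A(x) = (x + 2)^3

xI - A = [[x + 2, 0, 0], [0, x + 2, 0], [0, 0, x + 2]].

Expanding det(xI - A) along the first row:
det(xI - A) = + (x + 2)·det([[x + 2, 0], [0, x + 2]]) - (0)·det([[0, 0], [0, x + 2]]) + (0)·det([[0, x + 2], [0, 0]]).

Evaluating gives χ_A(x) = x^3 + 6x^2 + 12x + 8 = (x + 2)^3.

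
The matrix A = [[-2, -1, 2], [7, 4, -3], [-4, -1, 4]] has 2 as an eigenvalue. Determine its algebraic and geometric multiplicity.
algebraic multiplicity 3, geometric multiplicity 1

The characteristic polynomial is (x - 2)^3, so the factor x - 2 appears with exponent 3: the algebraic multiplicity is 3.

rank(A - 2I) = 2, so the eigenspace has dimension 3 - 2 = 1: the geometric multiplicity is 1.

Since 1 < 3, A is not diagonalizable.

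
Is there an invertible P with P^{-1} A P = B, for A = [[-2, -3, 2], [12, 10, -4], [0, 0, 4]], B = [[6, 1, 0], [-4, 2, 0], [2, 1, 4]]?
Two matrices over a field are similar if and only if they have the same invariant factors.

Both A and B have characteristic polynomial (x - 4)^3 and minimal polynomial (x - 4)^2. Computing further, both have invariant factors x - 4, (x - 4)^2. Hence A and B are similar.

Yes.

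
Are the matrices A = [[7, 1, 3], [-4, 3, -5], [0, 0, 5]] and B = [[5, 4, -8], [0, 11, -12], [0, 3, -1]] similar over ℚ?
No.

Both have characteristic polynomial (x - 5)^3, but the minimal polynomial of A is (x - 5)^3 while the minimal polynomial of B is (x - 5)^2. The minimal polynomial is a similarity invariant, so A and B are not similar.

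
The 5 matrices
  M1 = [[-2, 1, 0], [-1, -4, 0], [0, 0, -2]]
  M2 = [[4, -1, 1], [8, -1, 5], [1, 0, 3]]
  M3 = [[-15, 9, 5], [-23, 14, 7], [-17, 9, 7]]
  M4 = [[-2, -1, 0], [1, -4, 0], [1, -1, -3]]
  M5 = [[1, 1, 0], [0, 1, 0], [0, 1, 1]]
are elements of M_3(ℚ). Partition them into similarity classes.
Characteristic polynomials: χ_{M1} = (x + 2)(x + 3)^2, χ_{M2} = (x - 2)^3, χ_{M3} = (x - 2)^3, χ_{M4} = (x + 3)^3, χ_{M5} = (x - 1)^3.

{M1}: invariant factors (x + 2)(x + 3)^2.

{M2, M3}: invariant factors (x - 2)^3.

{M4}: invariant factors x + 3, (x + 3)^2.

{M5}: invariant factors x - 1, (x - 1)^2.

Matrices are similar if and only if their invariant-factor lists agree; the partition into similarity classes is {M1}, {M2, M3}, {M4}, {M5}.

4 classes: {M1}, {M2, M3}, {M4}, {M5}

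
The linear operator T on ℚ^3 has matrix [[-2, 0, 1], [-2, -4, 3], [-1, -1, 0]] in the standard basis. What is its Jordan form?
J = [[-2, 1, 0], [0, -2, 1], [0, 0, -2]]

The characteristic polynomial is det(xI - A) = (x + 2)^3, so the eigenvalues are -2 (algebraic multiplicity 3).

For λ = -2: rank(A + 2I) = 2, rank((A + 2I)^2) = 1, rank((A + 2I)^3) = 0. The eigenspace has dimension 3 - 2 = 1, so there is 1 Jordan block; the rank sequence gives block sizes [3].

Assembling the blocks gives the Jordan form J above.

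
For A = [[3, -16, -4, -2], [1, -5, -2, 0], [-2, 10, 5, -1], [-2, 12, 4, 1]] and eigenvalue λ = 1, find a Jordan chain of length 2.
We seek v_1 ∈ ker((A - I)^2) \ ker(A - I), then set v_{i+1} = (A - I) v_i.

One such chain is v_1 = [[1, 0, 1, 0]]^T, v_2 = [[-2, -1, 2, 2]]^T. Check: (A - I) v_2 = [[0, 0, 0, 0]]^T = 0.

v_1 = [[1, 0, 1, 0]]^T, v_2 = [[-2, -1, 2, 2]]^T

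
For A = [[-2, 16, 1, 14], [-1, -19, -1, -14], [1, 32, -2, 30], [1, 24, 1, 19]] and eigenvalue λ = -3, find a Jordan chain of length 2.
We seek v_1 ∈ ker((A + 3I)^2) \ ker(A + 3I), then set v_{i+1} = (A + 3I) v_i.

One such chain is v_1 = [[0, 0, -1, 0]]^T, v_2 = [[-1, 1, -1, -1]]^T. Check: (A + 3I) v_2 = [[0, 0, 0, 0]]^T = 0.

v_1 = [[0, 0, -1, 0]]^T, v_2 = [[-1, 1, -1, -1]]^T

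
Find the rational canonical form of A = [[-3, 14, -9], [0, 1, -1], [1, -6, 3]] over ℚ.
The invariant factors of A (the non-unit diagonal entries of the Smith normal form of xI - A over ℚ[x]) are (x + 1)(x^2 - 2x - 4), each dividing the next. The characteristic polynomial is their product, (x + 1)(x^2 - 2x - 4).

The rational canonical form is the block-diagonal matrix of companion matrices C(f_i):
R = [[0, 0, 4], [1, 0, 6], [0, 1, 1]].

Note the characteristic polynomial does not split into linear factors over ℚ, so A has no Jordan form over ℚ; the rational canonical form exists over any field.

R = [[0, 0, 4], [1, 0, 6], [0, 1, 1]]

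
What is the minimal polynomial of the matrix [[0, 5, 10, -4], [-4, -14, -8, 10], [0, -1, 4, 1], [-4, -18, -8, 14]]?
The characteristic polynomial factors as (x - 4)^2(x + 2)^2. The minimal polynomial is ∏(x - λ)^{k_λ} where k_λ is the size of the largest Jordan block at λ.

For λ = -2: rank(A + 2I) = 3, and the largest Jordan block has size 2 (the smallest k with rank((A + 2I)^k) = rank((A + 2I)^(k+1))).
For λ = 4: rank(A - 4I) = 3, and the largest Jordan block has size 2 (the smallest k with rank((A - 4I)^k) = rank((A - 4I)^(k+1))).

So m_A(x) = (x - 4)^2(x + 2)^2.

m_A(x) = (x - 4)^2(x + 2)^2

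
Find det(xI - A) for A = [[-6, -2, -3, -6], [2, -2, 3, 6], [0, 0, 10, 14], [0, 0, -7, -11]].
χ_A(x) = (x - 3)(x + 4)^3

xI - A = [[x + 6, 2, 3, 6], [-2, x + 2, -3, -6], [0, 0, x - 10, -14], [0, 0, 7, x + 11]].

Expanding det(xI - A) along the first row:
det(xI - A) = + (x + 6)·det([[x + 2, -3, -6], [0, x - 10, -14], [0, 7, x + 11]]) - (2)·det([[-2, -3, -6], [0, x - 10, -14], [0, 7, x + 11]]) + (3)·det([[-2, x + 2, -6], [0, 0, -14], [0, 0, x + 11]]) - (6)·det([[-2, x + 2, -3], [0, 0, x - 10], [0, 0, 7]]).

Evaluating gives χ_A(x) = x^4 + 9x^3 + 12x^2 - 80x - 192 = (x - 3)(x + 4)^3.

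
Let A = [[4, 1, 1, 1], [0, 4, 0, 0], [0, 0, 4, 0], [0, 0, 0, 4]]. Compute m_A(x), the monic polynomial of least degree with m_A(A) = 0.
m_A(x) = (x - 4)^2

The characteristic polynomial factors as (x - 4)^4. The minimal polynomial is ∏(x - λ)^{k_λ} where k_λ is the size of the largest Jordan block at λ.

For λ = 4: rank(A - 4I) = 1, and the largest Jordan block has size 2 (the smallest k with rank((A - 4I)^k) = rank((A - 4I)^(k+1))).

So m_A(x) = (x - 4)^2.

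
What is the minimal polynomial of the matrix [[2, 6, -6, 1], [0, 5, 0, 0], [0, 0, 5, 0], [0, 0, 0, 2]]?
The characteristic polynomial factors as (x - 5)^2(x - 2)^2. The minimal polynomial is ∏(x - λ)^{k_λ} where k_λ is the size of the largest Jordan block at λ.

For λ = 2: rank(A - 2I) = 3, and the largest Jordan block has size 2 (the smallest k with rank((A - 2I)^k) = rank((A - 2I)^(k+1))).
For λ = 5: rank(A - 5I) = 2, and the largest Jordan block has size 1 (the smallest k with rank((A - 5I)^k) = rank((A - 5I)^(k+1))).

So m_A(x) = (x - 5)(x - 2)^2.

m_A(x) = (x - 5)(x - 2)^2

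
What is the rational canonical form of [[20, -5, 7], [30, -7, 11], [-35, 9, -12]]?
R = [[0, 0, 0], [1, 0, 0], [0, 1, 1]]

The invariant factors of A (the non-unit diagonal entries of the Smith normal form of xI - A over ℚ[x]) are x^2(x - 1), each dividing the next. The characteristic polynomial is their product, x^2(x - 1).

The rational canonical form is the block-diagonal matrix of companion matrices C(f_i):
R = [[0, 0, 0], [1, 0, 0], [0, 1, 1]].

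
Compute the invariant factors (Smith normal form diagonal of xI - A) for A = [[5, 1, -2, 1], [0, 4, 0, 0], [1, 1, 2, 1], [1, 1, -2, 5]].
x - 4, x - 4, (x - 4)^2

The Jordan structure of A has elementary divisors (x - 4)^2, (x - 4), (x - 4). Arranging the block sizes at each eigenvalue in decreasing order and taking row products gives the invariant factors.

Invariant factors (smallest first, each dividing the next): x - 4, x - 4, (x - 4)^2.

Check: the last factor (x - 4)^2 is the minimal polynomial, and the product (x - 4)^4 is the characteristic polynomial.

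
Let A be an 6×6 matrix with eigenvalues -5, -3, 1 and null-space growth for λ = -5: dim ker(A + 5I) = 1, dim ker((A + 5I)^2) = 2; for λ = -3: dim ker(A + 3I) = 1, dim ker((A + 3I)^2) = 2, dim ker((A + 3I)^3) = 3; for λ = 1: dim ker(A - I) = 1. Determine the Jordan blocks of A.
Jordan blocks: (-5, 2), (-3, 3), (1, 1)

λ = -5: successive nullity increments [1, 1] count blocks of size ≥ k; block sizes are [2].
λ = -3: successive nullity increments [1, 1, 1] count blocks of size ≥ k; block sizes are [3].
λ = 1: successive nullity increments [1] count blocks of size ≥ k; block sizes are [1].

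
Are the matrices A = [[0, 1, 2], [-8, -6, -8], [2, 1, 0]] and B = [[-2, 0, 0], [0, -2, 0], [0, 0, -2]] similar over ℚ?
Both have characteristic polynomial (x + 2)^3, but the minimal polynomial of A is (x + 2)^2 while the minimal polynomial of B is x + 2. The minimal polynomial is a similarity invariant, so A and B are not similar.

No.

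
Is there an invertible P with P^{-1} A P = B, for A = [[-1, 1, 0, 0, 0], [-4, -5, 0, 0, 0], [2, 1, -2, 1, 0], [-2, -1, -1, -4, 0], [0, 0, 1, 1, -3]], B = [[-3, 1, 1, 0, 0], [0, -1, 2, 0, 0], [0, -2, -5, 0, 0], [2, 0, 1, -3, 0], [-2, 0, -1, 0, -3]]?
Yes.

Two matrices over a field are similar if and only if they have the same invariant factors.

Both A and B have characteristic polynomial (x + 3)^5 and minimal polynomial (x + 3)^2. Computing further, both have invariant factors x + 3, (x + 3)^2, (x + 3)^2. Hence A and B are similar.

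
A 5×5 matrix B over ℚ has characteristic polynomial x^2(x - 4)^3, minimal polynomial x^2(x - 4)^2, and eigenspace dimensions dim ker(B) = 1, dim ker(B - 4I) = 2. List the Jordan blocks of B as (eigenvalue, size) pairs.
λ = 0: algebraic multiplicity 2 (exponent in χ_B), largest block size 2 (exponent in m_B), 1 block (geometric multiplicity). This forces block sizes [2].
λ = 4: algebraic multiplicity 3 (exponent in χ_B), largest block size 2 (exponent in m_B), 2 blocks (geometric multiplicity). These force block sizes [2, 1].

Jordan blocks: (0, 2), (4, 2), (4, 1)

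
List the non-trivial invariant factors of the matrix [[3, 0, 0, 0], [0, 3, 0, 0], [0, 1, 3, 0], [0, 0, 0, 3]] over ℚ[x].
x - 3, x - 3, (x - 3)^2

The Jordan structure of A has elementary divisors (x - 3)^2, (x - 3), (x - 3). Arranging the block sizes at each eigenvalue in decreasing order and taking row products gives the invariant factors.

Invariant factors (smallest first, each dividing the next): x - 3, x - 3, (x - 3)^2.

Check: the last factor (x - 3)^2 is the minimal polynomial, and the product (x - 3)^4 is the characteristic polynomial.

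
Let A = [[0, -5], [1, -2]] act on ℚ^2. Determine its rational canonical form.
R = [[0, -5], [1, -2]]

The invariant factors of A (the non-unit diagonal entries of the Smith normal form of xI - A over ℚ[x]) are x^2 + 2x + 5, each dividing the next. The characteristic polynomial is their product, x^2 + 2x + 5.

The rational canonical form is the block-diagonal matrix of companion matrices C(f_i):
R = [[0, -5], [1, -2]].

Note the characteristic polynomial does not split into linear factors over ℚ, so A has no Jordan form over ℚ; the rational canonical form exists over any field.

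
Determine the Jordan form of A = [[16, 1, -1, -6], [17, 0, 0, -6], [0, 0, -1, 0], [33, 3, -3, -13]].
J = [[-1, 1, 0, 0], [0, -1, 1, 0], [0, 0, -1, 0], [0, 0, 0, 5]]

The characteristic polynomial is det(xI - A) = (x - 5)(x + 1)^3, so the eigenvalues are -1 (algebraic multiplicity 3), 5 (algebraic multiplicity 1).

For λ = -1: rank(A + I) = 3, rank((A + I)^2) = 2, rank((A + I)^3) = 1. The eigenspace has dimension 4 - 3 = 1, so there is 1 Jordan block; the rank sequence gives block sizes [3].

For λ = 5: algebraic multiplicity 1 gives one 1×1 block.

Assembling the blocks gives the Jordan form J above.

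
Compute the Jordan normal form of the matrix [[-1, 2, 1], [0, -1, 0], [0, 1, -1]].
J = [[-1, 1, 0], [0, -1, 1], [0, 0, -1]]

The characteristic polynomial is det(xI - A) = (x + 1)^3, so the eigenvalues are -1 (algebraic multiplicity 3).

For λ = -1: rank(A + I) = 2, rank((A + I)^2) = 1, rank((A + I)^3) = 0. The eigenspace has dimension 3 - 2 = 1, so there is 1 Jordan block; the rank sequence gives block sizes [3].

Assembling the blocks gives the Jordan form J above.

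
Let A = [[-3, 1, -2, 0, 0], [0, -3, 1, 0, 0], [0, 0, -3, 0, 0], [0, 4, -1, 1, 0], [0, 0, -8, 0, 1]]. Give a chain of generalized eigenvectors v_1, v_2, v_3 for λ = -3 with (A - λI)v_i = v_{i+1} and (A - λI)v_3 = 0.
v_1 = [[0, 0, 1, 0, 2]]^T, v_2 = [[-2, 1, 0, -1, 0]]^T, v_3 = [[1, 0, 0, 0, 0]]^T

We seek v_1 ∈ ker((A + 3I)^3) \ ker((A + 3I)^2), then set v_{i+1} = (A + 3I) v_i.

One such chain is v_1 = [[0, 0, 1, 0, 2]]^T, v_2 = [[-2, 1, 0, -1, 0]]^T, v_3 = [[1, 0, 0, 0, 0]]^T. Check: (A + 3I) v_3 = [[0, 0, 0, 0, 0]]^T = 0.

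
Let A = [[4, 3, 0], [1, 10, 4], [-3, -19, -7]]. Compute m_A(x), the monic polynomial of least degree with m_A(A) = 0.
The characteristic polynomial factors as (x - 3)^2(x - 1). The minimal polynomial is ∏(x - λ)^{k_λ} where k_λ is the size of the largest Jordan block at λ.

For λ = 1: rank(A - I) = 2, and the largest Jordan block has size 1 (the smallest k with rank((A - I)^k) = rank((A - I)^(k+1))).
For λ = 3: rank(A - 3I) = 2, and the largest Jordan block has size 2 (the smallest k with rank((A - 3I)^k) = rank((A - 3I)^(k+1))).

So m_A(x) = (x - 3)^2(x - 1).

m_A(x) = (x - 3)^2(x - 1)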